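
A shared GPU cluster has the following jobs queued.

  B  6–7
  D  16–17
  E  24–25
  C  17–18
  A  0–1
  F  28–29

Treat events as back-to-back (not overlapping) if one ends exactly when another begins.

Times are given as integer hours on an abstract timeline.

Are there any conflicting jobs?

No

Sorted by start: A, B, D, C, E, F.
B starts after A ends; A is clear from here.
D starts after B ends; B is clear from here.
C starts exactly when D ends (back-to-back, no overlap); D is clear from here.
E starts after C ends; C is clear from here.
F starts after E ends.
Every pair is clear; the schedule has no overlaps.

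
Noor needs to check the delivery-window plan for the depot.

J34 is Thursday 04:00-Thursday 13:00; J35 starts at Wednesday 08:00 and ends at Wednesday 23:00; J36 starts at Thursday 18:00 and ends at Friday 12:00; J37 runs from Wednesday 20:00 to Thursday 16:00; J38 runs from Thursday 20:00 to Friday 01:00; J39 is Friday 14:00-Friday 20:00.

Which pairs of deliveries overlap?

Sorted by start: J35, J37, J34, J36, J38, J39.
J37 starts before J35 ends → J35 and J37 overlap.
J34 starts after J35 ends, so nothing later overlaps J35 either.
J34 starts before J37 ends → J37 and J34 overlap.
J36 starts after J37 ends, so nothing later overlaps J37 either.
J36 starts after J34 ends, so nothing later overlaps J34 either.
J38 starts before J36 ends → J36 and J38 overlap.
J39 starts after J36 ends.
J39 starts after J38 ends.

J34 & J37, J35 & J37, J36 & J38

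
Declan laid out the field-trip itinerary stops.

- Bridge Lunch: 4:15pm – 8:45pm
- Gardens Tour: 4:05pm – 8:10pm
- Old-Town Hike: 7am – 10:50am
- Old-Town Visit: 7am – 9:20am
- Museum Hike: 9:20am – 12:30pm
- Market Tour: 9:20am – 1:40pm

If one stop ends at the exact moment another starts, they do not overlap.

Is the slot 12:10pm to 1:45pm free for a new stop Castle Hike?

Old-Town Visit: ends 9:20am at or before Castle Hike starts 12:10pm → clear.
Old-Town Hike: ends 10:50am at or before Castle Hike starts 12:10pm → clear.
Museum Hike: starts 9:20am before Castle Hike ends 1:45pm, and ends 12:30pm after Castle Hike starts 12:10pm → overlap.
Market Tour: starts 9:20am before Castle Hike ends 1:45pm, and ends 1:40pm after Castle Hike starts 12:10pm → overlap.
Gardens Tour: starts 4:05pm at or after Castle Hike ends 1:45pm → clear.
Bridge Lunch: starts 4:15pm at or after Castle Hike ends 1:45pm → clear.
Castle Hike overlaps Museum Hike, Market Tour.

No — it overlaps Market Tour, Museum Hike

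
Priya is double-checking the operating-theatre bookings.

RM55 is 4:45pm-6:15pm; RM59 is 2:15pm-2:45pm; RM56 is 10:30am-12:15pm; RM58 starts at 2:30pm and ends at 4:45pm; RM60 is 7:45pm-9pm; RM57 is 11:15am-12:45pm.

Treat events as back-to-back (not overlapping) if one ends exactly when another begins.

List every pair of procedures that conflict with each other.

Check each pair: they overlap iff neither finishes before the other starts.
Sorted by start: RM56, RM57, RM59, RM58, RM55, RM60.
RM57 starts before RM56 ends → RM56 and RM57 overlap.
RM59 starts after RM56 ends — done with RM56.
RM59 starts after RM57 ends — done with RM57.
RM58 starts before RM59 ends → RM59 and RM58 overlap.
RM55 starts after RM59 ends — done with RM59.
RM55 starts exactly when RM58 ends (back-to-back, no overlap) — done with RM58.
RM60 starts after RM55 ends.

RM56 & RM57, RM58 & RM59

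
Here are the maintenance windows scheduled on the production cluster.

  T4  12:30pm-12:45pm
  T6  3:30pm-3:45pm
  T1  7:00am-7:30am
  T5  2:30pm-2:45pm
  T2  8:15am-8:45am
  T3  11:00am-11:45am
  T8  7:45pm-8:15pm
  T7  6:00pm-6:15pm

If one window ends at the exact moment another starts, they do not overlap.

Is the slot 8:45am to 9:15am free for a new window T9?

Yes — the slot is free

T1: ends 7:30am at or before T9 starts 8:45am → clear.
T2: ends 8:45am at or before T9 starts 8:45am → clear.
T3: starts 11:00am at or after T9 ends 9:15am → clear.
T4: starts 12:30pm at or after T9 ends 9:15am → clear.
T5: starts 2:30pm at or after T9 ends 9:15am → clear.
T6: starts 3:30pm at or after T9 ends 9:15am → clear.
T7: starts 6:00pm at or after T9 ends 9:15am → clear.
T8: starts 7:45pm at or after T9 ends 9:15am → clear.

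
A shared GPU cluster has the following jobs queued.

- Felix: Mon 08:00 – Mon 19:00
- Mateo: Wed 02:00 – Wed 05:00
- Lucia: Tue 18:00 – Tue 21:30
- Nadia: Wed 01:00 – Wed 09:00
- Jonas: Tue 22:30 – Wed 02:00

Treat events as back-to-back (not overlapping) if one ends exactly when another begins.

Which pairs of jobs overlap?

Jonas & Nadia, Mateo & Nadia

Two intervals overlap when each starts before the other ends.
Sorted by start: Felix, Lucia, Jonas, Nadia, Mateo.
Lucia starts after Felix ends, so nothing later overlaps Felix either.
Jonas starts after Lucia ends, so nothing later overlaps Lucia either.
Nadia starts before Jonas ends → Jonas and Nadia overlap.
Mateo starts exactly when Jonas ends (back-to-back, no overlap).
Mateo starts before Nadia ends → Nadia and Mateo overlap.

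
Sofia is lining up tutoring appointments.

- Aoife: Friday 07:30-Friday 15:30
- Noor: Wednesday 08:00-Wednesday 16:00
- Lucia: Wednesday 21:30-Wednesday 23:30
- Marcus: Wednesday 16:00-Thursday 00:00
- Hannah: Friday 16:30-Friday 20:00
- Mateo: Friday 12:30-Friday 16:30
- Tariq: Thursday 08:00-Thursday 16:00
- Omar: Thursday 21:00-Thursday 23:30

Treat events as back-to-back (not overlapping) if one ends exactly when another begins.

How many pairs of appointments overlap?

Sorted by start: Noor, Marcus, Lucia, Tariq, Omar, Aoife, Mateo, Hannah.
Marcus starts exactly when Noor ends (back-to-back, no overlap) — done with Noor.
Lucia starts before Marcus ends → Marcus and Lucia overlap.
Tariq starts after Marcus ends — done with Marcus.
Tariq starts after Lucia ends — done with Lucia.
Omar starts after Tariq ends — done with Tariq.
Aoife starts after Omar ends — done with Omar.
Mateo starts before Aoife ends → Aoife and Mateo overlap.
Hannah starts after Aoife ends.
Hannah starts exactly when Mateo ends (back-to-back, no overlap).
Overlapping pairs: Aoife & Mateo, Lucia & Marcus — 2 in total.

2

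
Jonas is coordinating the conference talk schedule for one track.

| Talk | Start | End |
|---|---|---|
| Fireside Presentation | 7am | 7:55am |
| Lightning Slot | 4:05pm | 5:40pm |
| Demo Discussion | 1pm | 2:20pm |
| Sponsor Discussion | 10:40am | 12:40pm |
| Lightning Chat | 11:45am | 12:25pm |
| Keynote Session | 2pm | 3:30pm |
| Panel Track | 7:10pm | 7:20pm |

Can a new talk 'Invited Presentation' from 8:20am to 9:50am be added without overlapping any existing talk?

Fireside Presentation: ends 7:55am at or before Invited Presentation starts 8:20am → clear.
Sponsor Discussion: starts 10:40am at or after Invited Presentation ends 9:50am → clear.
Lightning Chat: starts 11:45am at or after Invited Presentation ends 9:50am → clear.
Demo Discussion: starts 1pm at or after Invited Presentation ends 9:50am → clear.
Keynote Session: starts 2pm at or after Invited Presentation ends 9:50am → clear.
Lightning Slot: starts 4:05pm at or after Invited Presentation ends 9:50am → clear.
Panel Track: starts 7:10pm at or after Invited Presentation ends 9:50am → clear.

Yes — the slot is free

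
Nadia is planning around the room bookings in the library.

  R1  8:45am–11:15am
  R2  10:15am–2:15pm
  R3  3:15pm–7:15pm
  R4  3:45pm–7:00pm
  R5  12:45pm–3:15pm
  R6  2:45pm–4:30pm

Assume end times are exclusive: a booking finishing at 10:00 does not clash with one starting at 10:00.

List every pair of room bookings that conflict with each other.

Sorted by start: R1, R2, R5, R6, R3, R4.
R2 starts before R1 ends → R1 and R2 overlap.
R5 starts after R1 ends, so nothing later overlaps R1 either.
R5 starts before R2 ends → R2 and R5 overlap.
R6 starts after R2 ends, so nothing later overlaps R2 either.
R6 starts before R5 ends → R5 and R6 overlap.
R3 starts exactly when R5 ends (back-to-back, no overlap), so nothing later overlaps R5 either.
R3 starts before R6 ends → R6 and R3 overlap.
R4 starts before R6 ends → R6 and R4 overlap.
R4 starts before R3 ends → R3 and R4 overlap.

R1 & R2, R2 & R5, R3 & R4, R3 & R6, R4 & R6, R5 & R6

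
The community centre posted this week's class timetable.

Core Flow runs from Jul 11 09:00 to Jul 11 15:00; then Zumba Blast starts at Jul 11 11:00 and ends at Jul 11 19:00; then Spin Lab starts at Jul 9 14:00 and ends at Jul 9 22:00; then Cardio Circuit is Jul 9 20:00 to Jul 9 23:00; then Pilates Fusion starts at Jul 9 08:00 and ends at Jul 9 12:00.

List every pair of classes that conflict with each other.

Cardio Circuit & Spin Lab, Core Flow & Zumba Blast

Two intervals overlap when each starts before the other ends.
Sorted by start: Pilates Fusion, Spin Lab, Cardio Circuit, Core Flow, Zumba Blast.
Spin Lab starts after Pilates Fusion ends, so Pilates Fusion has no further overlaps.
Cardio Circuit starts before Spin Lab ends → Spin Lab and Cardio Circuit overlap.
Core Flow starts after Spin Lab ends, so Spin Lab has no further overlaps.
Core Flow starts after Cardio Circuit ends, so Cardio Circuit has no further overlaps.
Zumba Blast starts before Core Flow ends → Core Flow and Zumba Blast overlap.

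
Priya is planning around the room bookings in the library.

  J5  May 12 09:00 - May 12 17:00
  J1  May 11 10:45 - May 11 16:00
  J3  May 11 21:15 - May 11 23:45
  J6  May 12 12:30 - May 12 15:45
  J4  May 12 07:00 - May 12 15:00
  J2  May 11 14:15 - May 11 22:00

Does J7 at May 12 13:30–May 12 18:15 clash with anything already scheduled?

J1: ends May 11 16:00 at or before J7 starts May 12 13:30 → clear.
J2: ends May 11 22:00 at or before J7 starts May 12 13:30 → clear.
J3: ends May 11 23:45 at or before J7 starts May 12 13:30 → clear.
J4: starts May 12 07:00 before J7 ends May 12 18:15, and ends May 12 15:00 after J7 starts May 12 13:30 → overlap.
J5: starts May 12 09:00 before J7 ends May 12 18:15, and ends May 12 17:00 after J7 starts May 12 13:30 → overlap.
J6: starts May 12 12:30 before J7 ends May 12 18:15, and ends May 12 15:45 after J7 starts May 12 13:30 → overlap.
J7 overlaps J4, J5, J6.

Yes — it overlaps J4, J5, J6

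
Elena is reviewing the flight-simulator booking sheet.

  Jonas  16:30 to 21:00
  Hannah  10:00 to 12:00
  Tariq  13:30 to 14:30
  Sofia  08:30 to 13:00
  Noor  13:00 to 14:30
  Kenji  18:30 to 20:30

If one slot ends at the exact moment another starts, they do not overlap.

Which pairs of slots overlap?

Sorted by start: Sofia, Hannah, Noor, Tariq, Jonas, Kenji.
Hannah starts before Sofia ends → Sofia and Hannah overlap.
Noor starts exactly when Sofia ends (back-to-back, no overlap), so Sofia has no further overlaps.
Noor starts after Hannah ends, so Hannah has no further overlaps.
Tariq starts before Noor ends → Noor and Tariq overlap.
Jonas starts after Noor ends, so Noor has no further overlaps.
Jonas starts after Tariq ends, so Tariq has no further overlaps.
Kenji starts before Jonas ends → Jonas and Kenji overlap.

Hannah & Sofia, Jonas & Kenji, Noor & Tariq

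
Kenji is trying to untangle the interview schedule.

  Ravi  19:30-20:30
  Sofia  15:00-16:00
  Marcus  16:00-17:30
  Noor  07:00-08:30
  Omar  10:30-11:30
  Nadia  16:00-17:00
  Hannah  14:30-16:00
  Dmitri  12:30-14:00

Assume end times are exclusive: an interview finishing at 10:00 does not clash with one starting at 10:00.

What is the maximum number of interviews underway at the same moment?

2

Sort all start/end points and keep a running count:
07:00 start Noor → 1
08:30 end Noor → 0
10:30 start Omar → 1
11:30 end Omar → 0
12:30 start Dmitri → 1
14:00 end Dmitri → 0
14:30 start Hannah → 1
15:00 start Sofia → 2
16:00 end Hannah → 1
16:00 end Sofia → 0
16:00 start Marcus → 1
16:00 start Nadia → 2
17:00 end Nadia → 1
17:30 end Marcus → 0
19:30 start Ravi → 1
20:30 end Ravi → 0
Peak is 2, at 15:00 (Hannah, Sofia).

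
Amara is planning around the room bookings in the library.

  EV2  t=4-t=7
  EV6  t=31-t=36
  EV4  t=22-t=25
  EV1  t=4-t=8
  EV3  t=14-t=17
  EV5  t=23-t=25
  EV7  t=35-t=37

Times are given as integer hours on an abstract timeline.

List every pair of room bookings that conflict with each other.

EV1 & EV2, EV4 & EV5, EV6 & EV7

Sorted by start: EV1, EV2, EV3, EV4, EV5, EV6, EV7.
EV2 starts before EV1 ends → EV1 and EV2 overlap.
EV3 starts after EV1 ends; EV1 is clear from here.
EV3 starts after EV2 ends; EV2 is clear from here.
EV4 starts after EV3 ends; EV3 is clear from here.
EV5 starts before EV4 ends → EV4 and EV5 overlap.
EV6 starts after EV4 ends; EV4 is clear from here.
EV6 starts after EV5 ends; EV5 is clear from here.
EV7 starts before EV6 ends → EV6 and EV7 overlap.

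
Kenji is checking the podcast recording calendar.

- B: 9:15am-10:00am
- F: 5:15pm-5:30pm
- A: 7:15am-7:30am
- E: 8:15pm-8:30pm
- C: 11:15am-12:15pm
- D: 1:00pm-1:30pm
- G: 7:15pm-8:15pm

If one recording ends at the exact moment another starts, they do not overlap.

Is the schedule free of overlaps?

Yes

Two intervals overlap when each starts before the other ends.
Sorted by start: A, B, C, D, F, G, E.
B starts after A ends; A is clear from here.
C starts after B ends; B is clear from here.
D starts after C ends; C is clear from here.
F starts after D ends; D is clear from here.
G starts after F ends; F is clear from here.
E starts exactly when G ends (back-to-back, no overlap).
Every pair is clear; the schedule has no overlaps.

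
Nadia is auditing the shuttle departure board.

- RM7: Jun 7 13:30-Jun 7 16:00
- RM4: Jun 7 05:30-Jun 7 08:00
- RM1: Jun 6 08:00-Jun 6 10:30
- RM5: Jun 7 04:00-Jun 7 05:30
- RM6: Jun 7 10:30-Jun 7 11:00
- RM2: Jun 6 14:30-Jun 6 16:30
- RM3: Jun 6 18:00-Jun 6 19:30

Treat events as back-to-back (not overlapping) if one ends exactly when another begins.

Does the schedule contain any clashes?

Sorted by start: RM1, RM2, RM3, RM5, RM4, RM6, RM7.
RM2 starts after RM1 ends, so nothing later overlaps RM1 either.
RM3 starts after RM2 ends, so nothing later overlaps RM2 either.
RM5 starts after RM3 ends, so nothing later overlaps RM3 either.
RM4 starts exactly when RM5 ends (back-to-back, no overlap), so nothing later overlaps RM5 either.
RM6 starts after RM4 ends, so nothing later overlaps RM4 either.
RM7 starts after RM6 ends.
Every pair is clear; the schedule has no overlaps.

No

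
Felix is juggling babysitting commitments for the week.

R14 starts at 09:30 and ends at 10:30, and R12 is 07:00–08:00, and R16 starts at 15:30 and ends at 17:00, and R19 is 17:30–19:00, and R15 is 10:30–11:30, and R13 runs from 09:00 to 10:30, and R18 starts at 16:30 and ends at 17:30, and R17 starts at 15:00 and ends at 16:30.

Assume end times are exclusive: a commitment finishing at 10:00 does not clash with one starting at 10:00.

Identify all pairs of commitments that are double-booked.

Check each pair: they overlap iff neither finishes before the other starts.
Sorted by start: R12, R13, R14, R15, R17, R16, R18, R19.
R13 starts after R12 ends, so nothing later overlaps R12 either.
R14 starts before R13 ends → R13 and R14 overlap.
R15 starts exactly when R13 ends (back-to-back, no overlap), so nothing later overlaps R13 either.
R15 starts exactly when R14 ends (back-to-back, no overlap), so nothing later overlaps R14 either.
R17 starts after R15 ends, so nothing later overlaps R15 either.
R16 starts before R17 ends → R17 and R16 overlap.
R18 starts exactly when R17 ends (back-to-back, no overlap), so nothing later overlaps R17 either.
R18 starts before R16 ends → R16 and R18 overlap.
R19 starts after R16 ends.
R19 starts exactly when R18 ends (back-to-back, no overlap).

R13 & R14, R16 & R17, R16 & R18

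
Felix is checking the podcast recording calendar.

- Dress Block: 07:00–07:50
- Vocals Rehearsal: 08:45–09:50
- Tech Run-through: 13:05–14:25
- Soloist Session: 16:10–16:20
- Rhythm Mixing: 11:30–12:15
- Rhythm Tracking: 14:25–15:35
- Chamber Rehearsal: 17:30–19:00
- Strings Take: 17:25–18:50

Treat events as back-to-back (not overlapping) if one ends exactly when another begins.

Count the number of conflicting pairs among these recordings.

1

Sorted by start: Dress Block, Vocals Rehearsal, Rhythm Mixing, Tech Run-through, Rhythm Tracking, Soloist Session, Strings Take, Chamber Rehearsal.
Vocals Rehearsal starts after Dress Block ends — done with Dress Block.
Rhythm Mixing starts after Vocals Rehearsal ends — done with Vocals Rehearsal.
Tech Run-through starts after Rhythm Mixing ends — done with Rhythm Mixing.
Rhythm Tracking starts exactly when Tech Run-through ends (back-to-back, no overlap) — done with Tech Run-through.
Soloist Session starts after Rhythm Tracking ends — done with Rhythm Tracking.
Strings Take starts after Soloist Session ends — done with Soloist Session.
Chamber Rehearsal starts before Strings Take ends → Strings Take and Chamber Rehearsal overlap.
Overlapping pairs: Chamber Rehearsal & Strings Take — 1 in total.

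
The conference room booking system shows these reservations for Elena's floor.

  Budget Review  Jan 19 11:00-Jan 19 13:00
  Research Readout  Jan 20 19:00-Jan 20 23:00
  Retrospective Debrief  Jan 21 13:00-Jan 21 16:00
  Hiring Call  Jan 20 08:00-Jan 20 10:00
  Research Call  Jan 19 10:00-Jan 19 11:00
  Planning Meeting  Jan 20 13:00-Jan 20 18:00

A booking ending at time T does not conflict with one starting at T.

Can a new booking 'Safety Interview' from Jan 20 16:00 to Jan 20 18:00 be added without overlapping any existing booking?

Research Call: ends Jan 19 11:00 at or before Safety Interview starts Jan 20 16:00 → clear.
Budget Review: ends Jan 19 13:00 at or before Safety Interview starts Jan 20 16:00 → clear.
Hiring Call: ends Jan 20 10:00 at or before Safety Interview starts Jan 20 16:00 → clear.
Planning Meeting: starts Jan 20 13:00 before Safety Interview ends Jan 20 18:00, and ends Jan 20 18:00 after Safety Interview starts Jan 20 16:00 → overlap.
Research Readout: starts Jan 20 19:00 at or after Safety Interview ends Jan 20 18:00 → clear.
Retrospective Debrief: starts Jan 21 13:00 at or after Safety Interview ends Jan 20 18:00 → clear.
Safety Interview overlaps Planning Meeting.

No — it overlaps Planning Meeting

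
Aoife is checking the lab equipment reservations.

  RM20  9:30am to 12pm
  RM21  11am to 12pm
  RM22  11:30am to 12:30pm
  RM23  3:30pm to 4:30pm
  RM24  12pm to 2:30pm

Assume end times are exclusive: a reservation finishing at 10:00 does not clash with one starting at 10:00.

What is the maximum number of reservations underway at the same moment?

3

Walk through starts and ends in time order (an end at T is processed before a start at T):
9:30am start RM20 → 1
11am start RM21 → 2
11:30am start RM22 → 3
12pm end RM20 → 2
12pm end RM21 → 1
12pm start RM24 → 2
12:30pm end RM22 → 1
2:30pm end RM24 → 0
3:30pm start RM23 → 1
4:30pm end RM23 → 0
Peak is 3, at 11:30am (RM20, RM21, RM22).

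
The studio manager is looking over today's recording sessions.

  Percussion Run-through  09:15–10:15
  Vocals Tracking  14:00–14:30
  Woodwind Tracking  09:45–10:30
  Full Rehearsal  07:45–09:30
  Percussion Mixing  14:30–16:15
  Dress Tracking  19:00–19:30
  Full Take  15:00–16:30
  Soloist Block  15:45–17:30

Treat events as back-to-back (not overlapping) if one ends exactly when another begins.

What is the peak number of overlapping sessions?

3

Sweep the timeline, counting +1 at each start and −1 at each end (ends before starts at a tie):
07:45 start Full Rehearsal → 1
09:15 start Percussion Run-through → 2
09:30 end Full Rehearsal → 1
09:45 start Woodwind Tracking → 2
10:15 end Percussion Run-through → 1
10:30 end Woodwind Tracking → 0
14:00 start Vocals Tracking → 1
14:30 end Vocals Tracking → 0
14:30 start Percussion Mixing → 1
15:00 start Full Take → 2
15:45 start Soloist Block → 3
16:15 end Percussion Mixing → 2
16:30 end Full Take → 1
17:30 end Soloist Block → 0
19:00 start Dress Tracking → 1
19:30 end Dress Tracking → 0
Peak is 3, at 15:45 (Full Take, Percussion Mixing, Soloist Block).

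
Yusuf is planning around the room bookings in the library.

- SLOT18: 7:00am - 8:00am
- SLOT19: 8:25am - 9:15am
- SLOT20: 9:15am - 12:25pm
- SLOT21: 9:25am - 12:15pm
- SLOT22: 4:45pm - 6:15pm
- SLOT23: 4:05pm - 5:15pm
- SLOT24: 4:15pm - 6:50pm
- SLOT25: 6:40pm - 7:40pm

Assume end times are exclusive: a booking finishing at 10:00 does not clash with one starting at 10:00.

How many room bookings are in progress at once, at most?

Sweep the timeline, counting +1 at each start and −1 at each end (ends before starts at a tie):
7:00am start SLOT18 → 1
8:00am end SLOT18 → 0
8:25am start SLOT19 → 1
9:15am end SLOT19 → 0
9:15am start SLOT20 → 1
9:25am start SLOT21 → 2
12:15pm end SLOT21 → 1
12:25pm end SLOT20 → 0
4:05pm start SLOT23 → 1
4:15pm start SLOT24 → 2
4:45pm start SLOT22 → 3
5:15pm end SLOT23 → 2
6:15pm end SLOT22 → 1
6:40pm start SLOT25 → 2
6:50pm end SLOT24 → 1
7:40pm end SLOT25 → 0
Peak is 3, at 4:45pm (SLOT22, SLOT23, SLOT24).

3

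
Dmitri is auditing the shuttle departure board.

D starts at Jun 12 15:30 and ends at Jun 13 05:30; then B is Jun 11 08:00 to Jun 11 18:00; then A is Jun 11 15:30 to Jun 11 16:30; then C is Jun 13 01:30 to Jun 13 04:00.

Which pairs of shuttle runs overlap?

A & B, C & D

Sorted by start: B, A, D, C.
A starts before B ends → B and A overlap.
D starts after B ends, so B has no further overlaps.
D starts after A ends, so A has no further overlaps.
C starts before D ends → D and C overlap.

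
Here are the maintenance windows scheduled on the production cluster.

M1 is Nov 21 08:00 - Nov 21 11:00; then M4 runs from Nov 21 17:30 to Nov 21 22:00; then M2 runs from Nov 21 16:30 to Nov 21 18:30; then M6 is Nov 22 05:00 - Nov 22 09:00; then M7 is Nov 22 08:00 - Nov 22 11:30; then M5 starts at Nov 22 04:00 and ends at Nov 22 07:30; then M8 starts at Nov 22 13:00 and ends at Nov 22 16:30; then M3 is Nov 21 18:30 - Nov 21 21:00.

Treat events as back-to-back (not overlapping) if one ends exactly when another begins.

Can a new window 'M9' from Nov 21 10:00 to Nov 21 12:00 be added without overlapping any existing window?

No — it overlaps M1

M1: starts Nov 21 08:00 before M9 ends Nov 21 12:00, and ends Nov 21 11:00 after M9 starts Nov 21 10:00 → overlap.
M2: starts Nov 21 16:30 at or after M9 ends Nov 21 12:00 → clear.
M4: starts Nov 21 17:30 at or after M9 ends Nov 21 12:00 → clear.
M3: starts Nov 21 18:30 at or after M9 ends Nov 21 12:00 → clear.
M5: starts Nov 22 04:00 at or after M9 ends Nov 21 12:00 → clear.
M6: starts Nov 22 05:00 at or after M9 ends Nov 21 12:00 → clear.
M7: starts Nov 22 08:00 at or after M9 ends Nov 21 12:00 → clear.
M8: starts Nov 22 13:00 at or after M9 ends Nov 21 12:00 → clear.
M9 overlaps M1.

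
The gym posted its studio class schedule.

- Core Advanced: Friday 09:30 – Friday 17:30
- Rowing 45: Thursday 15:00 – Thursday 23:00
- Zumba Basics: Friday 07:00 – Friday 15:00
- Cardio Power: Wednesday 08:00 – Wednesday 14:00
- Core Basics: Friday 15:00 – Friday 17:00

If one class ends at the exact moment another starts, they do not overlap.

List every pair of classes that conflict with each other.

Check each pair: they overlap iff neither finishes before the other starts.
Sorted by start: Cardio Power, Rowing 45, Zumba Basics, Core Advanced, Core Basics.
Rowing 45 starts after Cardio Power ends, so Cardio Power has no further overlaps.
Zumba Basics starts after Rowing 45 ends, so Rowing 45 has no further overlaps.
Core Advanced starts before Zumba Basics ends → Zumba Basics and Core Advanced overlap.
Core Basics starts exactly when Zumba Basics ends (back-to-back, no overlap).
Core Basics starts before Core Advanced ends → Core Advanced and Core Basics overlap.

Core Advanced & Core Basics, Core Advanced & Zumba Basics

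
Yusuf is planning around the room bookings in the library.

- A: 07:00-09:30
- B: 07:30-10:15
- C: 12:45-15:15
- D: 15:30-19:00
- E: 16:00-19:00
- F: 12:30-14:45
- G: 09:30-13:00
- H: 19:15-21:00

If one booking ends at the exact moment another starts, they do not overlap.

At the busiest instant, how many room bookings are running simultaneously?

3

Sweep the timeline, counting +1 at each start and −1 at each end (ends before starts at a tie):
07:00 start A → 1
07:30 start B → 2
09:30 end A → 1
09:30 start G → 2
10:15 end B → 1
12:30 start F → 2
12:45 start C → 3
13:00 end G → 2
14:45 end F → 1
15:15 end C → 0
15:30 start D → 1
16:00 start E → 2
19:00 end D → 1
19:00 end E → 0
19:15 start H → 1
21:00 end H → 0
Peak is 3, at 12:45 (C, F, G).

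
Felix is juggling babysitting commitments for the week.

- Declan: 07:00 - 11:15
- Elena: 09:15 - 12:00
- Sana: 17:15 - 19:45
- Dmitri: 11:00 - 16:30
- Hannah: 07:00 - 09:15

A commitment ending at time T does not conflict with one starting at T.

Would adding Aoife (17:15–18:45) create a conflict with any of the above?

Declan: ends 11:15 at or before Aoife starts 17:15 → clear.
Hannah: ends 09:15 at or before Aoife starts 17:15 → clear.
Elena: ends 12:00 at or before Aoife starts 17:15 → clear.
Dmitri: ends 16:30 at or before Aoife starts 17:15 → clear.
Sana: starts 17:15 before Aoife ends 18:45, and ends 19:45 after Aoife starts 17:15 → overlap.
Aoife overlaps Sana.

Yes — it overlaps Sana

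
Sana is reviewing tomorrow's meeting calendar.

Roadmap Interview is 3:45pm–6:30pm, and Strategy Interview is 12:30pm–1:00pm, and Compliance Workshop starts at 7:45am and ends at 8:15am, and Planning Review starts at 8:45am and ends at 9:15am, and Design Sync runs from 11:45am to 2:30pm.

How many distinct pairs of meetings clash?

1

Sorted by start: Compliance Workshop, Planning Review, Design Sync, Strategy Interview, Roadmap Interview.
Planning Review starts after Compliance Workshop ends; Compliance Workshop is clear from here.
Design Sync starts after Planning Review ends; Planning Review is clear from here.
Strategy Interview starts before Design Sync ends → Design Sync and Strategy Interview overlap.
Roadmap Interview starts after Design Sync ends.
Roadmap Interview starts after Strategy Interview ends.
Overlapping pairs: Design Sync & Strategy Interview — 1 in total.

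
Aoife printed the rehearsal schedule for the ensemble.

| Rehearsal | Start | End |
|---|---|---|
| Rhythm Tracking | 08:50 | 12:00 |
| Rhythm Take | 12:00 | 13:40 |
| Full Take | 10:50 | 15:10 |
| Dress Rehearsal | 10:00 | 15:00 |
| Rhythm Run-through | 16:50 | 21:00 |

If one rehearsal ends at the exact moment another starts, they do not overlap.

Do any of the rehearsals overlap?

Yes

Two intervals overlap when each starts before the other ends.
Sorted by start: Rhythm Tracking, Dress Rehearsal, Full Take, Rhythm Take, Rhythm Run-through.
Dress Rehearsal starts before Rhythm Tracking ends → Rhythm Tracking and Dress Rehearsal overlap.
That's a conflict, so the schedule is not conflict-free.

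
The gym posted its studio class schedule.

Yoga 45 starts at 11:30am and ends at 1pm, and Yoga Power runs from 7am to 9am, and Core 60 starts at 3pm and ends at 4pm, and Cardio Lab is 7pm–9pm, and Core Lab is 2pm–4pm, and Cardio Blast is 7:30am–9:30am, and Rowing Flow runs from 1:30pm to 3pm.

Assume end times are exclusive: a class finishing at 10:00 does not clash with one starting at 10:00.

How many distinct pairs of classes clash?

Sorted by start: Yoga Power, Cardio Blast, Yoga 45, Rowing Flow, Core Lab, Core 60, Cardio Lab.
Cardio Blast starts before Yoga Power ends → Yoga Power and Cardio Blast overlap.
Yoga 45 starts after Yoga Power ends, so nothing later overlaps Yoga Power either.
Yoga 45 starts after Cardio Blast ends, so nothing later overlaps Cardio Blast either.
Rowing Flow starts after Yoga 45 ends, so nothing later overlaps Yoga 45 either.
Core Lab starts before Rowing Flow ends → Rowing Flow and Core Lab overlap.
Core 60 starts exactly when Rowing Flow ends (back-to-back, no overlap), so nothing later overlaps Rowing Flow either.
Core 60 starts before Core Lab ends → Core Lab and Core 60 overlap.
Cardio Lab starts after Core Lab ends.
Cardio Lab starts after Core 60 ends.
Overlapping pairs: Cardio Blast & Yoga Power, Core 60 & Core Lab, Core Lab & Rowing Flow — 3 in total.

3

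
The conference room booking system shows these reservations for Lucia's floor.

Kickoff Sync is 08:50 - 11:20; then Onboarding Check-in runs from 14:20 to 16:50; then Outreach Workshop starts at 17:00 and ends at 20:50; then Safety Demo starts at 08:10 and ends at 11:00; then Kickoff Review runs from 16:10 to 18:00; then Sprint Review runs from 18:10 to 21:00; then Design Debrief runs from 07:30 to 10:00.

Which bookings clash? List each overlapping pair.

Sorted by start: Design Debrief, Safety Demo, Kickoff Sync, Onboarding Check-in, Kickoff Review, Outreach Workshop, Sprint Review.
Safety Demo starts before Design Debrief ends → Design Debrief and Safety Demo overlap.
Kickoff Sync starts before Design Debrief ends → Design Debrief and Kickoff Sync overlap.
Onboarding Check-in starts after Design Debrief ends, so nothing later overlaps Design Debrief either.
Kickoff Sync starts before Safety Demo ends → Safety Demo and Kickoff Sync overlap.
Onboarding Check-in starts after Safety Demo ends, so nothing later overlaps Safety Demo either.
Onboarding Check-in starts after Kickoff Sync ends, so nothing later overlaps Kickoff Sync either.
Kickoff Review starts before Onboarding Check-in ends → Onboarding Check-in and Kickoff Review overlap.
Outreach Workshop starts after Onboarding Check-in ends, so nothing later overlaps Onboarding Check-in either.
Outreach Workshop starts before Kickoff Review ends → Kickoff Review and Outreach Workshop overlap.
Sprint Review starts after Kickoff Review ends.
Sprint Review starts before Outreach Workshop ends → Outreach Workshop and Sprint Review overlap.

Design Debrief & Kickoff Sync, Design Debrief & Safety Demo, Kickoff Review & Onboarding Check-in, Kickoff Review & Outreach Workshop, Kickoff Sync & Safety Demo, Outreach Workshop & Sprint Review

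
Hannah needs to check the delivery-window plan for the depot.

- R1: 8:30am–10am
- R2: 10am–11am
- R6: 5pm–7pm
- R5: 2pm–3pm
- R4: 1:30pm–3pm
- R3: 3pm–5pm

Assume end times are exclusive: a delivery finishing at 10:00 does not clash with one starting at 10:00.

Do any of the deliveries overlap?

Sorted by start: R1, R2, R4, R5, R3, R6.
R2 starts exactly when R1 ends (back-to-back, no overlap), so nothing later overlaps R1 either.
R4 starts after R2 ends, so nothing later overlaps R2 either.
R5 starts before R4 ends → R4 and R5 overlap.
That's a conflict, so the schedule is not conflict-free.

Yes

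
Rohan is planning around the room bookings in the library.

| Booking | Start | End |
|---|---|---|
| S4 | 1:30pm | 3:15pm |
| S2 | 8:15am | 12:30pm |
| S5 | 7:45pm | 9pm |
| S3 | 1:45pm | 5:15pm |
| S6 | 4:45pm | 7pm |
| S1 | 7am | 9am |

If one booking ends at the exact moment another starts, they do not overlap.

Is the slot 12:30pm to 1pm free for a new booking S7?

S1: ends 9am at or before S7 starts 12:30pm → clear.
S2: ends 12:30pm at or before S7 starts 12:30pm → clear.
S4: starts 1:30pm at or after S7 ends 1pm → clear.
S3: starts 1:45pm at or after S7 ends 1pm → clear.
S6: starts 4:45pm at or after S7 ends 1pm → clear.
S5: starts 7:45pm at or after S7 ends 1pm → clear.

Yes — the slot is free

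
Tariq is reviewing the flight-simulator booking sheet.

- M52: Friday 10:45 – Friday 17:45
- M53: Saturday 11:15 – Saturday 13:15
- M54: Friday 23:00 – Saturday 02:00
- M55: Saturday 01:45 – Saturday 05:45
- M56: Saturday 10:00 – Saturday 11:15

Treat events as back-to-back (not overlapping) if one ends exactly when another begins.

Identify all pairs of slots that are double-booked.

Sorted by start: M52, M54, M55, M56, M53.
M54 starts after M52 ends; M52 is clear from here.
M55 starts before M54 ends → M54 and M55 overlap.
M56 starts after M54 ends; M54 is clear from here.
M56 starts after M55 ends; M55 is clear from here.
M53 starts exactly when M56 ends (back-to-back, no overlap).

M54 & M55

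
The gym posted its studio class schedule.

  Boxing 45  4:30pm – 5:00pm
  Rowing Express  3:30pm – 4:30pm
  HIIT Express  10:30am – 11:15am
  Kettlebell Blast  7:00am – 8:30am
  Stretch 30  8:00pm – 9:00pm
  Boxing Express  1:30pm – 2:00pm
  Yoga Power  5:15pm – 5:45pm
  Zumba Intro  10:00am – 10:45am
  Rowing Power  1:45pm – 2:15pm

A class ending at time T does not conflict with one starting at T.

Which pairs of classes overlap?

Check each pair: they overlap iff neither finishes before the other starts.
Sorted by start: Kettlebell Blast, Zumba Intro, HIIT Express, Boxing Express, Rowing Power, Rowing Express, Boxing 45, Yoga Power, Stretch 30.
Zumba Intro starts after Kettlebell Blast ends; Kettlebell Blast is clear from here.
HIIT Express starts before Zumba Intro ends → Zumba Intro and HIIT Express overlap.
Boxing Express starts after Zumba Intro ends; Zumba Intro is clear from here.
Boxing Express starts after HIIT Express ends; HIIT Express is clear from here.
Rowing Power starts before Boxing Express ends → Boxing Express and Rowing Power overlap.
Rowing Express starts after Boxing Express ends; Boxing Express is clear from here.
Rowing Express starts after Rowing Power ends; Rowing Power is clear from here.
Boxing 45 starts exactly when Rowing Express ends (back-to-back, no overlap); Rowing Express is clear from here.
Yoga Power starts after Boxing 45 ends; Boxing 45 is clear from here.
Stretch 30 starts after Yoga Power ends.

Boxing Express & Rowing Power, HIIT Express & Zumba Intro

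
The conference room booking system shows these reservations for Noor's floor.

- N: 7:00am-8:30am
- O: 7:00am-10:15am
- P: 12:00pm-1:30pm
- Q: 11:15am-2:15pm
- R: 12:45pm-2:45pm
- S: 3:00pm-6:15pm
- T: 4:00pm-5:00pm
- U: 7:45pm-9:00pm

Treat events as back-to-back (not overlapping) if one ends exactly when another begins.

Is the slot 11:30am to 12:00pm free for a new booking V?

N: ends 8:30am at or before V starts 11:30am → clear.
O: ends 10:15am at or before V starts 11:30am → clear.
Q: starts 11:15am before V ends 12:00pm, and ends 2:15pm after V starts 11:30am → overlap.
P: starts 12:00pm at or after V ends 12:00pm → clear.
R: starts 12:45pm at or after V ends 12:00pm → clear.
S: starts 3:00pm at or after V ends 12:00pm → clear.
T: starts 4:00pm at or after V ends 12:00pm → clear.
U: starts 7:45pm at or after V ends 12:00pm → clear.
V overlaps Q.

No — it overlaps Q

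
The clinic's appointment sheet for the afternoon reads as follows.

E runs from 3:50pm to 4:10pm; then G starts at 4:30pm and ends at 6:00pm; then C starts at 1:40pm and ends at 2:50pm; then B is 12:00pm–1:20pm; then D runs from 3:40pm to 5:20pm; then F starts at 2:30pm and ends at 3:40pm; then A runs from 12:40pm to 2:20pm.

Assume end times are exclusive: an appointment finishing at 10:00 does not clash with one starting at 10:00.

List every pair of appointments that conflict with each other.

A & B, A & C, C & F, D & E, D & G

Sorted by start: B, A, C, F, D, E, G.
A starts before B ends → B and A overlap.
C starts after B ends — done with B.
C starts before A ends → A and C overlap.
F starts after A ends — done with A.
F starts before C ends → C and F overlap.
D starts after C ends — done with C.
D starts exactly when F ends (back-to-back, no overlap) — done with F.
E starts before D ends → D and E overlap.
G starts before D ends → D and G overlap.
G starts after E ends.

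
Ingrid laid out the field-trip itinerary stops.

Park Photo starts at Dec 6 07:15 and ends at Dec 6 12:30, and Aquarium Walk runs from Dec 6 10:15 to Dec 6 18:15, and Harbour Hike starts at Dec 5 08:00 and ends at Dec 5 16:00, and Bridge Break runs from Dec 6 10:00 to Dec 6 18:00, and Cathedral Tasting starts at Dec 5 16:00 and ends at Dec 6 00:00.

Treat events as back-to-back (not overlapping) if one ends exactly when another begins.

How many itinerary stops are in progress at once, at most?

3

Walk through starts and ends in time order (an end at T is processed before a start at T):
Dec 5 08:00 start Harbour Hike → 1
Dec 5 16:00 end Harbour Hike → 0
Dec 5 16:00 start Cathedral Tasting → 1
Dec 6 00:00 end Cathedral Tasting → 0
Dec 6 07:15 start Park Photo → 1
Dec 6 10:00 start Bridge Break → 2
Dec 6 10:15 start Aquarium Walk → 3
Dec 6 12:30 end Park Photo → 2
Dec 6 18:00 end Bridge Break → 1
Dec 6 18:15 end Aquarium Walk → 0
Peak is 3, at Dec 6 10:15 (Aquarium Walk, Bridge Break, Park Photo).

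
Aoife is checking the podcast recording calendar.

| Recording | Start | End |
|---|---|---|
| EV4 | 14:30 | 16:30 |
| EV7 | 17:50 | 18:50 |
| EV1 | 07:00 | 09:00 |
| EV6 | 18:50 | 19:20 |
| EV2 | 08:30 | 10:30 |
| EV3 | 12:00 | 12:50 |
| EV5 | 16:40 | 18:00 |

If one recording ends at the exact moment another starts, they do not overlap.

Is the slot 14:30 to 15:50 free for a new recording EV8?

No — it overlaps EV4

EV1: ends 09:00 at or before EV8 starts 14:30 → clear.
EV2: ends 10:30 at or before EV8 starts 14:30 → clear.
EV3: ends 12:50 at or before EV8 starts 14:30 → clear.
EV4: starts 14:30 before EV8 ends 15:50, and ends 16:30 after EV8 starts 14:30 → overlap.
EV5: starts 16:40 at or after EV8 ends 15:50 → clear.
EV7: starts 17:50 at or after EV8 ends 15:50 → clear.
EV6: starts 18:50 at or after EV8 ends 15:50 → clear.
EV8 overlaps EV4.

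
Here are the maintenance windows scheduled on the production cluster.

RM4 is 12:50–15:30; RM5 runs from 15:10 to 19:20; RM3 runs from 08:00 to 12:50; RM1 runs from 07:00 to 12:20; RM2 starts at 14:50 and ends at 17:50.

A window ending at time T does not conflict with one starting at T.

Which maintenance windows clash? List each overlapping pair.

Check each pair: they overlap iff neither finishes before the other starts.
Sorted by start: RM1, RM3, RM4, RM2, RM5.
RM3 starts before RM1 ends → RM1 and RM3 overlap.
RM4 starts after RM1 ends, so nothing later overlaps RM1 either.
RM4 starts exactly when RM3 ends (back-to-back, no overlap), so nothing later overlaps RM3 either.
RM2 starts before RM4 ends → RM4 and RM2 overlap.
RM5 starts before RM4 ends → RM4 and RM5 overlap.
RM5 starts before RM2 ends → RM2 and RM5 overlap.

RM1 & RM3, RM2 & RM4, RM2 & RM5, RM4 & RM5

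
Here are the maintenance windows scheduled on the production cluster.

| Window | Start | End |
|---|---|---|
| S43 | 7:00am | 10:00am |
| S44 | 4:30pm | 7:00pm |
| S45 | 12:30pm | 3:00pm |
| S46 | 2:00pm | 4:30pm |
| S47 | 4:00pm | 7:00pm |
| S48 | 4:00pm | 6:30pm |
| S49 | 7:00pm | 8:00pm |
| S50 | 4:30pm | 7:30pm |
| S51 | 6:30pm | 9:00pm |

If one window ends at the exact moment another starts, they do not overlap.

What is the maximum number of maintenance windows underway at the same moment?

Sort all start/end points and keep a running count:
7:00am start S43 → 1
10:00am end S43 → 0
12:30pm start S45 → 1
2:00pm start S46 → 2
3:00pm end S45 → 1
4:00pm start S47 → 2
4:00pm start S48 → 3
4:30pm end S46 → 2
4:30pm start S44 → 3
4:30pm start S50 → 4
6:30pm end S48 → 3
6:30pm start S51 → 4
7:00pm end S44 → 3
7:00pm end S47 → 2
7:00pm start S49 → 3
7:30pm end S50 → 2
8:00pm end S49 → 1
9:00pm end S51 → 0
Peak is 4, at 4:30pm (S44, S47, S48, S50).

4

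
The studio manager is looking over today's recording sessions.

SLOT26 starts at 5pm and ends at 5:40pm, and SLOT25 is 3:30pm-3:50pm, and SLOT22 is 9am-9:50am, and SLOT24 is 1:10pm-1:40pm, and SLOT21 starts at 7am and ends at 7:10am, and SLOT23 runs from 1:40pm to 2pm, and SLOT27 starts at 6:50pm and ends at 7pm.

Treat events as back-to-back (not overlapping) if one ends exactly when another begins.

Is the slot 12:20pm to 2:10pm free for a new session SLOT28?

No — it overlaps SLOT23, SLOT24

SLOT21: ends 7:10am at or before SLOT28 starts 12:20pm → clear.
SLOT22: ends 9:50am at or before SLOT28 starts 12:20pm → clear.
SLOT24: starts 1:10pm before SLOT28 ends 2:10pm, and ends 1:40pm after SLOT28 starts 12:20pm → overlap.
SLOT23: starts 1:40pm before SLOT28 ends 2:10pm, and ends 2pm after SLOT28 starts 12:20pm → overlap.
SLOT25: starts 3:30pm at or after SLOT28 ends 2:10pm → clear.
SLOT26: starts 5pm at or after SLOT28 ends 2:10pm → clear.
SLOT27: starts 6:50pm at or after SLOT28 ends 2:10pm → clear.
SLOT28 overlaps SLOT23, SLOT24.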